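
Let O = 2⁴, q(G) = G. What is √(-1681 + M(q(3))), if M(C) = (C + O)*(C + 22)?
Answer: 3*I*√134 ≈ 34.728*I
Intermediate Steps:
O = 16
M(C) = (16 + C)*(22 + C) (M(C) = (C + 16)*(C + 22) = (16 + C)*(22 + C))
√(-1681 + M(q(3))) = √(-1681 + (352 + 3² + 38*3)) = √(-1681 + (352 + 9 + 114)) = √(-1681 + 475) = √(-1206) = 3*I*√134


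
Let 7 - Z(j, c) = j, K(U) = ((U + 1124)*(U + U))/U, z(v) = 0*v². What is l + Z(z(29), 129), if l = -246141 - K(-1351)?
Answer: -245680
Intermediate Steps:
z(v) = 0
K(U) = 2248 + 2*U (K(U) = ((1124 + U)*(2*U))/U = (2*U*(1124 + U))/U = 2248 + 2*U)
Z(j, c) = 7 - j
l = -245687 (l = -246141 - (2248 + 2*(-1351)) = -246141 - (2248 - 2702) = -246141 - 1*(-454) = -246141 + 454 = -245687)
l + Z(z(29), 129) = -245687 + (7 - 1*0) = -245687 + (7 + 0) = -245687 + 7 = -245680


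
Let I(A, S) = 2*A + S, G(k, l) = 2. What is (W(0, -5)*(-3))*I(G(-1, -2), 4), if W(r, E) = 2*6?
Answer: -288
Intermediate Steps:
I(A, S) = S + 2*A
W(r, E) = 12
(W(0, -5)*(-3))*I(G(-1, -2), 4) = (12*(-3))*(4 + 2*2) = -36*(4 + 4) = -36*8 = -288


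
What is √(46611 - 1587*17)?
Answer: 4*√1227 ≈ 140.11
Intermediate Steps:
√(46611 - 1587*17) = √(46611 - 26979) = √19632 = 4*√1227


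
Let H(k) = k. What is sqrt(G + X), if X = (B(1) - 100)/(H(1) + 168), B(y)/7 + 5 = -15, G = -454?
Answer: I*sqrt(76966)/13 ≈ 21.341*I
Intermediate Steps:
B(y) = -140 (B(y) = -35 + 7*(-15) = -35 - 105 = -140)
X = -240/169 (X = (-140 - 100)/(1 + 168) = -240/169 ≈ -1.4201)
sqrt(G + X) = sqrt(-454 - 240/169) = sqrt(-76966/169) = I*sqrt(76966)/13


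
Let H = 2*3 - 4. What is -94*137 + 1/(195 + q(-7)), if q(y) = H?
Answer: -2536965/197 ≈ -12878.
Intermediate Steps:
H = 2 (H = 6 - 4 = 2)
q(y) = 2
-94*137 + 1/(195 + q(-7)) = -94*137 + 1/(195 + 2) = -12878 + 1/197 = -2536965/197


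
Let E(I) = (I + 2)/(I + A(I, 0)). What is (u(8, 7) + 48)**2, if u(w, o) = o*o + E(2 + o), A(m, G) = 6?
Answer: 2149156/225 ≈ 9551.8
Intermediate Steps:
E(I) = (2 + I)/(6 + I) (E(I) = (I + 2)/(I + 6) = (2 + I)/(6 + I))
u(w, o) = o**2 + (4 + o)/(8 + o) (u(w, o) = o*o + (2 + (2 + o))/(6 + (2 + o)) = o**2 + (4 + o)/(8 + o))
(u(8, 7) + 48)**2 = ((4 + 7 + 7**2*(8 + 7))/(8 + 7) + 48)**2 = ((4 + 7 + 49*15)/15 + 48)**2 = ((4 + 7 + 735)/15 + 48)**2 = ((1/15)*746 + 48)**2 = (746/15 + 48)**2 = (1466/15)**2 = 2149156/225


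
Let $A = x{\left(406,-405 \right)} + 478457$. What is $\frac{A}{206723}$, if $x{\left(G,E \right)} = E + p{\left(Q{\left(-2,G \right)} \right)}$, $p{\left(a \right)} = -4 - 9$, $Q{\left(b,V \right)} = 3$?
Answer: $\frac{478039}{206723} \approx 2.3125$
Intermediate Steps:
$p{\left(a \right)} = -13$
$x{\left(G,E \right)} = -13 + E$ ($x{\left(G,E \right)} = E - 13 = -13 + E$)
$A = 478039$ ($A = \left(-13 - 405\right) + 478457 = -418 + 478457 = 478039$)
$\frac{A}{206723} = \frac{478039}{206723}$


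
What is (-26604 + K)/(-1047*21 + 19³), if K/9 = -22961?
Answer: 233253/15128 ≈ 15.419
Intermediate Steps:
K = -206649 (K = 9*(-22961) = -206649)
(-26604 + K)/(-1047*21 + 19³) = (-26604 - 206649)/(-1047*21 + 19³) = -233253/(-21987 + 6859) = -233253/(-15128) = -233253*(-1/15128) = 233253/15128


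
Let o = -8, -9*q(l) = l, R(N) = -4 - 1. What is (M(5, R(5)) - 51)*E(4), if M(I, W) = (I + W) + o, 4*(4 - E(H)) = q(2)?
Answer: -4307/18 ≈ -239.28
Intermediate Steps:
R(N) = -5
q(l) = -l/9
E(H) = 73/18 (E(H) = 4 - (-1)*2/36 = 4 - ¼*(-2/9) = 4 + 1/18 = 73/18)
M(I, W) = -8 + I + W (M(I, W) = (I + W) - 8 = -8 + I + W)
(M(5, R(5)) - 51)*E(4) = ((-8 + 5 - 5) - 51)*(73/18) = (-8 - 51)*(73/18) = -59*73/18 = -4307/18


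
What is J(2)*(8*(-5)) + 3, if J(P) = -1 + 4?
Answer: -117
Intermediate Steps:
J(P) = 3
J(2)*(8*(-5)) + 3 = 3*(8*(-5)) + 3 = 3*(-40) + 3 = -120 + 3 = -117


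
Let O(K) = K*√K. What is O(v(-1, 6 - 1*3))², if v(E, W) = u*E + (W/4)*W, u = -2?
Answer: 4913/64 ≈ 76.766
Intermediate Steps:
v(E, W) = -2*E + W²/4 (v(E, W) = -2*E + (W/4)*W = -2*E + W²/4)
O(K) = K^(3/2)
O(v(-1, 6 - 1*3))² = ((-2*(-1) + (6 - 1*3)²/4)^(3/2))² = ((2 + (6 - 3)²/4)^(3/2))² = ((2 + (¼)*3²)^(3/2))² = ((2 + (¼)*9)^(3/2))² = ((2 + 9/4)^(3/2))² = ((17/4)^(3/2))² = (17*√17/8)² = 4913/64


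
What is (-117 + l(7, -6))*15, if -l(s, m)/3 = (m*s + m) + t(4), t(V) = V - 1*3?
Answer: 360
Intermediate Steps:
t(V) = -3 + V (t(V) = V - 3 = -3 + V)
l(s, m) = -3 - 3*m - 3*m*s (l(s, m) = -3*((m*s + m) + (-3 + 4)) = -3*((m + m*s) + 1) = -3*(1 + m + m*s) = -3 - 3*m - 3*m*s)
(-117 + l(7, -6))*15 = (-117 + (-3 - 3*(-6) - 3*(-6)*7))*15 = (-117 + (-3 + 18 + 126))*15 = (-117 + 141)*15 = 24*15 = 360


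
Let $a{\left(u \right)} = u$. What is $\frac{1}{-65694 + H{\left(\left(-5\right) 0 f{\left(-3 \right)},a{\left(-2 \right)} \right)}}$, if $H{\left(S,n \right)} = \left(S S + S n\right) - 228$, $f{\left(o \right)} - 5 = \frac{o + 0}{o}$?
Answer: $- \frac{1}{65922} \approx -1.5169 \cdot 10^{-5}$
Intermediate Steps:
$f{\left(o \right)} = 6$ ($f{\left(o \right)} = 5 + \frac{o + 0}{o} = 5 + \frac{o}{o} = 5 + 1 = 6$)
$H{\left(S,n \right)} = -228 + S^{2} + S n$ ($H{\left(S,n \right)} = \left(S^{2} + S n\right) - 228 = -228 + S^{2} + S n$)
$\frac{1}{-65694 + H{\left(\left(-5\right) 0 f{\left(-3 \right)},a{\left(-2 \right)} \right)}} = \frac{1}{-65694 + \left(-228 + \left(\left(-5\right) 0 \cdot 6\right)^{2} + \left(-5\right) 0 \cdot 6 \left(-2\right)\right)} = \frac{1}{-65694 + \left(-228 + \left(0 \cdot 6\right)^{2} + 0 \cdot 6 \left(-2\right)\right)} = \frac{1}{-65694 + \left(-228 + 0^{2} + 0 \left(-2\right)\right)} = \frac{1}{-65694 + \left(-228 + 0 + 0\right)} = \frac{1}{-65694 - 228} = \frac{1}{-65922} = - \frac{1}{65922}$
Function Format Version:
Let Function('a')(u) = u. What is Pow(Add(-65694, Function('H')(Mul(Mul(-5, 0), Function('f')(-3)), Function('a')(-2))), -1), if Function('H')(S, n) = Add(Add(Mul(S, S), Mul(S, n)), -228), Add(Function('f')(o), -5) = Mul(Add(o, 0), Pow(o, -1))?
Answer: Rational(-1, 65922) ≈ -1.5169e-5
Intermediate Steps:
Function('f')(o) = 6 (Function('f')(o) = Add(5, Mul(Add(o, 0), Pow(o, -1))) = Add(5, Mul(o, Pow(o, -1))) = Add(5, 1) = 6)
Function('H')(S, n) = Add(-228, Pow(S, 2), Mul(S, n)) (Function('H')(S, n) = Add(Add(Pow(S, 2), Mul(S, n)), -228) = Add(-228, Pow(S, 2), Mul(S, n)))
Pow(Add(-65694, Function('H')(Mul(Mul(-5, 0), Function('f')(-3)), Function('a')(-2))), -1) = Pow(Add(-65694, Add(-228, Pow(Mul(Mul(-5, 0), 6), 2), Mul(Mul(Mul(-5, 0), 6), -2))), -1) = Pow(Add(-65694, Add(-228, Pow(Mul(0, 6), 2), Mul(Mul(0, 6), -2))), -1) = Pow(Add(-65694, Add(-228, Pow(0, 2), Mul(0, -2))), -1) = Pow(Add(-65694, Add(-228, 0, 0)), -1) = Pow(Add(-65694, -228), -1) = Pow(-65922, -1) = Rational(-1, 65922)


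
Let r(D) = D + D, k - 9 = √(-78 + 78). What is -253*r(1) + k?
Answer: -497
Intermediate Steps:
k = 9 (k = 9 + √(-78 + 78) = 9 + √0 = 9 + 0 = 9)
r(D) = 2*D
-253*r(1) + k = -506 + 9 = -497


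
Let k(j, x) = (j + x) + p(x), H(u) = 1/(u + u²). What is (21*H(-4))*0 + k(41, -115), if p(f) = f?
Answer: -189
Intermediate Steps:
k(j, x) = j + 2*x (k(j, x) = (j + x) + x = j + 2*x)
(21*H(-4))*0 + k(41, -115) = (21*(1/((-4)*(1 - 4))))*0 + (41 + 2*(-115)) = (21*(-¼/(-3)))*0 + (41 - 230) = (21*(-¼*(-⅓)))*0 - 189 = (21*(1/12))*0 - 189 = (7/4)*0 - 189 = 0 - 189 = -189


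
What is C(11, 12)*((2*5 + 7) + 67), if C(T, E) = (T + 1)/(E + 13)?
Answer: 1008/25 ≈ 40.320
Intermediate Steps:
C(T, E) = (1 + T)/(13 + E)
C(11, 12)*((2*5 + 7) + 67) = ((1 + 11)/(13 + 12))*((2*5 + 7) + 67) = (12/25)*((10 + 7) + 67) = ((1/25)*12)*(17 + 67) = (12/25)*84 = 1008/25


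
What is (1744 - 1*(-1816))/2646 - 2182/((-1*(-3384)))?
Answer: 174263/248724 ≈ 0.70063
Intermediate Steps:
(1744 - 1*(-1816))/2646 - 2182/((-1*(-3384))) = (1744 + 1816)*(1/2646) - 2182/3384 = 3560*(1/2646) - 2182*1/3384 = 1780/1323 - 1091/1692 = 174263/248724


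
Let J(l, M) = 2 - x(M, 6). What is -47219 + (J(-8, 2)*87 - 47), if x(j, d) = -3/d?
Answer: -94097/2 ≈ -47049.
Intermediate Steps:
J(l, M) = 5/2 (J(l, M) = 2 - (-3)/6 = 2 - 1*(-½) = 2 + ½ = 5/2)
-47219 + (J(-8, 2)*87 - 47) = -47219 + ((5/2)*87 - 47) = -47219 + (435/2 - 47) = -47219 + 341/2 = -94097/2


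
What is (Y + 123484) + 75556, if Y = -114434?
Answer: 84606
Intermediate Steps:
(Y + 123484) + 75556 = (-114434 + 123484) + 75556 = 9050 + 75556 = 84606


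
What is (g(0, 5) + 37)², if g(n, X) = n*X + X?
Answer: 1764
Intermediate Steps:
g(n, X) = X + X*n (g(n, X) = X*n + X = X + X*n)
(g(0, 5) + 37)² = (5*(1 + 0) + 37)² = (5*1 + 37)² = (5 + 37)² = 42² = 1764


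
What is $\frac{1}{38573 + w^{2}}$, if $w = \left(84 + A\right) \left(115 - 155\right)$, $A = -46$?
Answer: $\frac{1}{2348973} \approx 4.2572 \cdot 10^{-7}$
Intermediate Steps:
$w = -1520$ ($w = \left(84 - 46\right) \left(115 - 155\right) = 38 \left(-40\right) = -1520$)
$\frac{1}{38573 + w^{2}} = \frac{1}{38573 + \left(-1520\right)^{2}} = \frac{1}{38573 + 2310400} = \frac{1}{2348973}$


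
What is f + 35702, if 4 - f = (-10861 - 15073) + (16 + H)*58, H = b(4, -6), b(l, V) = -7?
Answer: 61118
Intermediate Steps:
H = -7
f = 25416 (f = 4 - ((-10861 - 15073) + (16 - 7)*58) = 4 - (-25934 + 9*58) = 4 - (-25934 + 522) = 4 - 1*(-25412) = 4 + 25412 = 25416)
f + 35702 = 25416 + 35702 = 61118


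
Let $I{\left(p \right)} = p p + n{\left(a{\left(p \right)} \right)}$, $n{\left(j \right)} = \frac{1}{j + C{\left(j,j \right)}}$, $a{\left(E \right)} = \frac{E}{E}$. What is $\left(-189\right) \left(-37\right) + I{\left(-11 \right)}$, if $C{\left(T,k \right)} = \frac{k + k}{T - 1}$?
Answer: $7114$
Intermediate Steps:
$C{\left(T,k \right)} = \frac{2 k}{-1 + T}$
$a{\left(E \right)} = 1$
$n{\left(j \right)} = \frac{1}{j + \frac{2 j}{-1 + j}}$
$I{\left(p \right)} = p^{2}$ ($I{\left(p \right)} = p p + \frac{-1 + 1}{1 \left(1 + 1\right)} = p^{2} + 1 \cdot \frac{1}{2} \cdot 0 = p^{2} + 0 = p^{2}$)
$\left(-189\right) \left(-37\right) + I{\left(-11 \right)} = \left(-189\right) \left(-37\right) + \left(-11\right)^{2} = 6993 + 121 = 7114$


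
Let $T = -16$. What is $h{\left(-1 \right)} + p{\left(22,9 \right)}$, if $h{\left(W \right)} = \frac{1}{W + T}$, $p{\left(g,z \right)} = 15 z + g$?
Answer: $\frac{2668}{17} \approx 156.94$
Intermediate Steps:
$p{\left(g,z \right)} = g + 15 z$
$h{\left(W \right)} = \frac{1}{-16 + W}$ ($h{\left(W \right)} = \frac{1}{W - 16} = \frac{1}{-16 + W}$)
$h{\left(-1 \right)} + p{\left(22,9 \right)} = \frac{1}{-16 - 1} + \left(22 + 15 \cdot 9\right) = \frac{1}{-17} + \left(22 + 135\right) = - \frac{1}{17} + 157 = \frac{2668}{17}$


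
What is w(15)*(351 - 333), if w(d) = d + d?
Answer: 540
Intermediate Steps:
w(d) = 2*d
w(15)*(351 - 333) = (2*15)*(351 - 333) = 30*18 = 540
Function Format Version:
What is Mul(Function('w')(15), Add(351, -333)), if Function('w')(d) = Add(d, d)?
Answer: 540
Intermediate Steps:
Function('w')(d) = Mul(2, d)
Mul(Function('w')(15), Add(351, -333)) = Mul(Mul(2, 15), Add(351, -333)) = Mul(30, 18) = 540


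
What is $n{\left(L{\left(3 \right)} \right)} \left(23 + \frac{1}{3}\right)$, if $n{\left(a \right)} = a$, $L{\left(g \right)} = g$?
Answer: $70$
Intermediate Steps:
$n{\left(L{\left(3 \right)} \right)} \left(23 + \frac{1}{3}\right) = 3 \left(23 + \frac{1}{3}\right) = 3 \cdot \frac{70}{3} = 70$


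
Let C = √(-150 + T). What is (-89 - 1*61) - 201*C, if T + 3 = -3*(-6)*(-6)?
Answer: -150 - 603*I*√29 ≈ -150.0 - 3247.3*I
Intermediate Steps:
T = -111 (T = -3 - 3*(-6)*(-6) = -3 + 18*(-6) = -3 - 108 = -111)
C = 3*I*√29 (C = √(-150 - 111) = √(-261) = 3*I*√29 ≈ 16.155*I)
(-89 - 1*61) - 201*C = (-89 - 1*61) - 603*I*√29 = (-89 - 61) - 603*I*√29 = -150 - 603*I*√29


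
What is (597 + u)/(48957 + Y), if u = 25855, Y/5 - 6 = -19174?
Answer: -26452/46883 ≈ -0.56421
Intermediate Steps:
Y = -95840 (Y = 30 + 5*(-19174) = 30 - 95870 = -95840)
(597 + u)/(48957 + Y) = (597 + 25855)/(48957 - 95840) = 26452/(-46883) = 26452*(-1/46883) = -26452/46883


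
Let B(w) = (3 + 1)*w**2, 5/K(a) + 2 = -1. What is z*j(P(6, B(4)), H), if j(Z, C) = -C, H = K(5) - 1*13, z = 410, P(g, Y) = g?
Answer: 18040/3 ≈ 6013.3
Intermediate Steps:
K(a) = -5/3 (K(a) = 5/(-2 - 1) = 5/(-3) = 5*(-1/3) = -5/3)
B(w) = 4*w**2
H = -44/3 (H = -5/3 - 1*13 = -5/3 - 13 = -44/3 ≈ -14.667)
z*j(P(6, B(4)), H) = 410*(-1*(-44/3)) = 410*(44/3) = 18040/3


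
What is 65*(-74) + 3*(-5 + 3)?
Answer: -4816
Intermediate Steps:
65*(-74) + 3*(-5 + 3) = -4810 + 3*(-2) = -4810 - 6 = -4816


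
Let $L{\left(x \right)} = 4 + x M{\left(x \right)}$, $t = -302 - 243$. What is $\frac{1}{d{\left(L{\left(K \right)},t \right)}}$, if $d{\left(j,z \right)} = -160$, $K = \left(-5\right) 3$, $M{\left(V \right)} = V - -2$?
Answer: $- \frac{1}{160} \approx -0.00625$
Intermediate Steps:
$M{\left(V \right)} = 2 + V$ ($M{\left(V \right)} = V + 2 = 2 + V$)
$t = -545$ ($t = -302 - 243 = -545$)
$K = -15$
$L{\left(x \right)} = 4 + x \left(2 + x\right)$
$\frac{1}{d{\left(L{\left(K \right)},t \right)}} = \frac{1}{-160} = - \frac{1}{160}$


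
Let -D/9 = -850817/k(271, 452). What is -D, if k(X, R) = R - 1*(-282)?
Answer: -7657353/734 ≈ -10432.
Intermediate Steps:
k(X, R) = 282 + R (k(X, R) = R + 282 = 282 + R)
D = 7657353/734 (D = -(-7657353)/(282 + 452) = -(-7657353)/734 = -9*(-850817/734) = 7657353/734 ≈ 10432.)
-D = -1*7657353/734 = -7657353/734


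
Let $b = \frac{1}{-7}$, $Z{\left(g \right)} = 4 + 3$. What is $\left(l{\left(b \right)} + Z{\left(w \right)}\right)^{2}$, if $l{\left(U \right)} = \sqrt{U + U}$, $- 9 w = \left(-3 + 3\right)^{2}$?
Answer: $\frac{\left(49 + i \sqrt{14}\right)^{2}}{49} \approx 48.714 + 7.4833 i$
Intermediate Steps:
$w = 0$ ($w = - \frac{\left(-3 + 3\right)^{2}}{9} = - \frac{0^{2}}{9} = \left(- \frac{1}{9}\right) 0 = 0$)
$Z{\left(g \right)} = 7$
$b = - \frac{1}{7} \approx -0.14286$
$l{\left(U \right)} = \sqrt{2} \sqrt{U}$ ($l{\left(U \right)} = \sqrt{2 U} = \sqrt{2} \sqrt{U}$)
$\left(l{\left(b \right)} + Z{\left(w \right)}\right)^{2} = \left(\sqrt{2} \sqrt{- \frac{1}{7}} + 7\right)^{2} = \left(\sqrt{2} \frac{i \sqrt{7}}{7} + 7\right)^{2} = \left(\frac{i \sqrt{14}}{7} + 7\right)^{2} = \left(7 + \frac{i \sqrt{14}}{7}\right)^{2}$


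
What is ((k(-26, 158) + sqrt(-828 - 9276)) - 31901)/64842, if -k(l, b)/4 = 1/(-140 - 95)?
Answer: -7496731/15237870 + I*sqrt(2526)/32421 ≈ -0.49198 + 0.0015502*I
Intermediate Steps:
k(l, b) = 4/235 (k(l, b) = -4/(-140 - 95) = -4/(-235) = -4*(-1/235) = 4/235)
((k(-26, 158) + sqrt(-828 - 9276)) - 31901)/64842 = ((4/235 + sqrt(-828 - 9276)) - 31901)/64842 = ((4/235 + sqrt(-10104)) - 31901)*(1/64842) = ((4/235 + 2*I*sqrt(2526)) - 31901)*(1/64842) = (-7496731/235 + 2*I*sqrt(2526))*(1/64842) = -7496731/15237870 + I*sqrt(2526)/32421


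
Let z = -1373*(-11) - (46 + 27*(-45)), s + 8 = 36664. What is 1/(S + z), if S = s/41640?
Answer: 5205/84700342 ≈ 6.1452e-5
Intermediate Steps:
s = 36656 (s = -8 + 36664 = 36656)
S = 4582/5205 (S = 36656/41640 = 36656*(1/41640) = 4582/5205 ≈ 0.88031)
z = 16272 (z = 15103 - (46 - 1215) = 15103 - 1*(-1169) = 15103 + 1169 = 16272)
1/(S + z) = 1/(4582/5205 + 16272) = 1/(84700342/5205) = 5205/84700342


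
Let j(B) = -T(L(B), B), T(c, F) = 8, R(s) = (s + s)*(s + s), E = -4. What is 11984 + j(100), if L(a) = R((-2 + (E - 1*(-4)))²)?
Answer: 11976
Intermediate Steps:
R(s) = 4*s² (R(s) = (2*s)*(2*s) = 4*s²)
L(a) = 64 (L(a) = 4*((-2 + (-4 - 1*(-4)))²)² = 4*((-2 + (-4 + 4))²)² = 4*((-2 + 0)²)² = 4*((-2)²)² = 4*4² = 4*16 = 64)
j(B) = -8 (j(B) = -1*8 = -8)
11984 + j(100) = 11984 - 8 = 11976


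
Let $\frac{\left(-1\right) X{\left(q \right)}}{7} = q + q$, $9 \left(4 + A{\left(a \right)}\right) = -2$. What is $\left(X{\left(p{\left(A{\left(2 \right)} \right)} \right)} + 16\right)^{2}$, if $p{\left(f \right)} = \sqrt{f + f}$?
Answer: $- \frac{12592}{9} - \frac{896 i \sqrt{19}}{3} \approx -1399.1 - 1301.9 i$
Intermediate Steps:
$A{\left(a \right)} = - \frac{38}{9}$ ($A{\left(a \right)} = -4 + \frac{1}{9} \left(-2\right) = -4 - \frac{2}{9} = - \frac{38}{9}$)
$p{\left(f \right)} = \sqrt{2} \sqrt{f}$ ($p{\left(f \right)} = \sqrt{2 f} = \sqrt{2} \sqrt{f}$)
$X{\left(q \right)} = - 14 q$ ($X{\left(q \right)} = - 7 \left(q + q\right) = - 7 \cdot 2 q = - 14 q$)
$\left(X{\left(p{\left(A{\left(2 \right)} \right)} \right)} + 16\right)^{2} = \left(- 14 \sqrt{2} \sqrt{- \frac{38}{9}} + 16\right)^{2} = \left(- 14 \sqrt{2} \frac{i \sqrt{38}}{3} + 16\right)^{2} = \left(- 14 \frac{2 i \sqrt{19}}{3} + 16\right)^{2} = \left(- \frac{28 i \sqrt{19}}{3} + 16\right)^{2} = \left(16 - \frac{28 i \sqrt{19}}{3}\right)^{2}$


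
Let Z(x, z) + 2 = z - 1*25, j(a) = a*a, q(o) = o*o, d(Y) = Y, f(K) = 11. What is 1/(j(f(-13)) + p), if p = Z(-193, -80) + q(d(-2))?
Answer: 1/18 ≈ 0.055556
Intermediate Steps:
q(o) = o**2
j(a) = a**2
Z(x, z) = -27 + z (Z(x, z) = -2 + (z - 1*25) = -2 + (z - 25) = -2 + (-25 + z) = -27 + z)
p = -103 (p = (-27 - 80) + (-2)**2 = -107 + 4 = -103)
1/(j(f(-13)) + p) = 1/(11**2 - 103) = 1/(121 - 103) = 1/18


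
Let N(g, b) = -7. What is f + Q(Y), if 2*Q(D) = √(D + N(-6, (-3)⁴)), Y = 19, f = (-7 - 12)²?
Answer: 361 + √3 ≈ 362.73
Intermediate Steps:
f = 361 (f = (-19)² = 361)
Q(D) = √(-7 + D)/2 (Q(D) = √(D - 7)/2 = √(-7 + D)/2)
f + Q(Y) = 361 + √(-7 + 19)/2 = 361 + √12/2 = 361 + (2*√3)/2 = 361 + √3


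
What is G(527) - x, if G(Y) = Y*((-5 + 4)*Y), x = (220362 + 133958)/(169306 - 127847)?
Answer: -11514720931/41459 ≈ -2.7774e+5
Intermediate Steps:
x = 354320/41459 ≈ 8.5463
G(Y) = -Y² (G(Y) = Y*(-Y) = -Y²)
G(527) - x = -1*527² - 1*354320/41459 = -1*277729 - 354320/41459 = -277729 - 354320/41459 = -11514720931/41459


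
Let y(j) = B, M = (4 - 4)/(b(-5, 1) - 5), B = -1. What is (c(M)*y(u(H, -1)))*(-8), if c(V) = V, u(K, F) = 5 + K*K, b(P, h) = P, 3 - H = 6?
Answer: 0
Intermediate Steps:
H = -3 (H = 3 - 1*6 = 3 - 6 = -3)
u(K, F) = 5 + K²
M = 0 (M = (4 - 4)/(-5 - 5) = 0/(-10) = 0*(-⅒) = 0)
y(j) = -1
(c(M)*y(u(H, -1)))*(-8) = (0*(-1))*(-8) = 0*(-8) = 0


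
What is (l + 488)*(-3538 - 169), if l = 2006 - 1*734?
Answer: -6524320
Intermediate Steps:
l = 1272 (l = 2006 - 734 = 1272)
(l + 488)*(-3538 - 169) = (1272 + 488)*(-3538 - 169) = 1760*(-3707) = -6524320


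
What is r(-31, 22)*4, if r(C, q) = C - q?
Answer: -212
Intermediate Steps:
r(-31, 22)*4 = (-31 - 1*22)*4 = (-31 - 22)*4 = -53*4 = -212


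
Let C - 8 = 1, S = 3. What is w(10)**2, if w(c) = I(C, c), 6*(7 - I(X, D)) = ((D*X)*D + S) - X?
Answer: 20164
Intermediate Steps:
C = 9 (C = 8 + 1 = 9)
I(X, D) = 13/2 + X/6 - X*D**2/6 (I(X, D) = 7 - (((D*X)*D + 3) - X)/6 = 7 - ((X*D**2 + 3) - X)/6 = 7 - ((3 + X*D**2) - X)/6 = 7 - (3 - X + X*D**2)/6 = 7 + (-1/2 + X/6 - X*D**2/6) = 13/2 + X/6 - X*D**2/6)
w(c) = 8 - 3*c**2/2 (w(c) = 13/2 + (1/6)*9 - 1/6*9*c**2 = 13/2 + 3/2 - 3*c**2/2 = 8 - 3*c**2/2)
w(10)**2 = (8 - 3/2*10**2)**2 = (8 - 3/2*100)**2 = (8 - 150)**2 = (-142)**2 = 20164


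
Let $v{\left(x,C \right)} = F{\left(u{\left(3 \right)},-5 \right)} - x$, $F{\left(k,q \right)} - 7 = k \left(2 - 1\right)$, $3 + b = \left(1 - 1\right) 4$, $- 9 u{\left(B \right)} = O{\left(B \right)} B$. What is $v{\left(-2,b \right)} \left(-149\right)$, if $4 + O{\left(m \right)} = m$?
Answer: $- \frac{4172}{3} \approx -1390.7$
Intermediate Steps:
$O{\left(m \right)} = -4 + m$
$u{\left(B \right)} = - \frac{B \left(-4 + B\right)}{9}$ ($u{\left(B \right)} = - \frac{\left(-4 + B\right) B}{9} = - \frac{B \left(-4 + B\right)}{9}$)
$b = -3$ ($b = -3 + \left(1 - 1\right) 4 = -3 + 0 \cdot 4 = -3 + 0 = -3$)
$F{\left(k,q \right)} = 7 + k$ ($F{\left(k,q \right)} = 7 + k \left(2 - 1\right) = 7 + k 1 = 7 + k$)
$v{\left(x,C \right)} = \frac{22}{3} - x$ ($v{\left(x,C \right)} = \left(7 + \frac{1}{9} \cdot 3 \left(4 - 3\right)\right) - x = \left(7 + \frac{1}{9} \cdot 3 \cdot 1\right) - x = \left(7 + \frac{1}{3}\right) - x = \frac{22}{3} - x$)
$v{\left(-2,b \right)} \left(-149\right) = \left(\frac{22}{3} - -2\right) \left(-149\right) = \left(\frac{22}{3} + 2\right) \left(-149\right) = \frac{28}{3} \left(-149\right) = - \frac{4172}{3}$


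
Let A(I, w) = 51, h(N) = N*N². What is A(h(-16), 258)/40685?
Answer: 51/40685 ≈ 0.0012535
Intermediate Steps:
h(N) = N³
A(h(-16), 258)/40685 = 51/40685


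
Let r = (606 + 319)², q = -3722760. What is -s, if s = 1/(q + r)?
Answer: 1/2867135 ≈ 3.4878e-7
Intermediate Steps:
r = 855625 (r = 925² = 855625)
s = -1/2867135 (s = 1/(-3722760 + 855625) = 1/(-2867135) = -1/2867135 ≈ -3.4878e-7)
-s = -1*(-1/2867135) = 1/2867135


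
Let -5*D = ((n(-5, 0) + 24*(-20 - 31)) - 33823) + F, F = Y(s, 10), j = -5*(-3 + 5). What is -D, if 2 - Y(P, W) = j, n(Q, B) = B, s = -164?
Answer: -7007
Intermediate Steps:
j = -10 (j = -5*2 = -10)
Y(P, W) = 12 (Y(P, W) = 2 - 1*(-10) = 2 + 10 = 12)
F = 12
D = 7007 (D = -(((0 + 24*(-20 - 31)) - 33823) + 12)/5 = -(((0 + 24*(-51)) - 33823) + 12)/5 = -(((0 - 1224) - 33823) + 12)/5 = -((-1224 - 33823) + 12)/5 = -(-35047 + 12)/5 = -⅕*(-35035) = 7007)
-D = -1*7007 = -7007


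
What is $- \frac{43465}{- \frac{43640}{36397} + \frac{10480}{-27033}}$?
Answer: $\frac{8553217437993}{312232136} \approx 27394.0$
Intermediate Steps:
$- \frac{43465}{- \frac{43640}{36397} + \frac{10480}{-27033}} = - \frac{43465}{\left(-43640\right) \frac{1}{36397} + 10480 \left(- \frac{1}{27033}\right)} = - \frac{43465}{- \frac{43640}{36397} - \frac{10480}{27033}} = - \frac{43465}{- \frac{1561160680}{983920101}} = \left(-43465\right) \left(- \frac{983920101}{1561160680}\right) = \frac{8553217437993}{312232136}$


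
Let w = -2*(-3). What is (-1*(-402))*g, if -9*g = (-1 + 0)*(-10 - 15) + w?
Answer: -4154/3 ≈ -1384.7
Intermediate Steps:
w = 6
g = -31/9 (g = -((-1 + 0)*(-10 - 15) + 6)/9 = -(-1*(-25) + 6)/9 = -(25 + 6)/9 = -1/9*31 = -31/9 ≈ -3.4444)
(-1*(-402))*g = -1*(-402)*(-31/9) = 402*(-31/9) = -4154/3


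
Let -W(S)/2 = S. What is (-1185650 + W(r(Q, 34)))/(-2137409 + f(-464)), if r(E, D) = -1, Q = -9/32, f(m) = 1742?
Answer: 395216/711889 ≈ 0.55517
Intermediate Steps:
Q = -9/32 (Q = -9*1/32 = -9/32 ≈ -0.28125)
W(S) = -2*S
(-1185650 + W(r(Q, 34)))/(-2137409 + f(-464)) = (-1185650 - 2*(-1))/(-2137409 + 1742) = (-1185650 + 2)/(-2135667) = -1185648*(-1/2135667) = 395216/711889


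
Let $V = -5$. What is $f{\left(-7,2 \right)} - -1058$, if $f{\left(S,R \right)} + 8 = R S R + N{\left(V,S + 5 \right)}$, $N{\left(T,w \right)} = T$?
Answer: $1017$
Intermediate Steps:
$f{\left(S,R \right)} = -13 + S R^{2}$ ($f{\left(S,R \right)} = -8 + \left(R S R - 5\right) = -8 + \left(S R^{2} - 5\right) = -8 + \left(-5 + S R^{2}\right) = -13 + S R^{2}$)
$f{\left(-7,2 \right)} - -1058 = \left(-13 - 7 \cdot 2^{2}\right) - -1058 = \left(-13 - 28\right) + 1058 = -41 + 1058 = 1017$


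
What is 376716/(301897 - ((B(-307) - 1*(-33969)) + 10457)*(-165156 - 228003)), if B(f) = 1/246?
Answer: 30890712/1432276388795 ≈ 2.1568e-5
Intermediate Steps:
B(f) = 1/246
376716/(301897 - ((B(-307) - 1*(-33969)) + 10457)*(-165156 - 228003)) = 376716/(301897 - ((1/246 - 1*(-33969)) + 10457)*(-165156 - 228003)) = 376716/(301897 - ((1/246 + 33969) + 10457)*(-393159)) = 376716/(301897 - (8356375/246 + 10457)*(-393159)) = 376716/(301897 - 10928797*(-393159)/246) = 376716/(301897 - 1*(-1432251633241/82)) = 376716/(301897 + 1432251633241/82) = 376716/(1432276388795/82) = 376716*(82/1432276388795) = 30890712/1432276388795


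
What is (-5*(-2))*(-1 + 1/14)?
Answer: -65/7 ≈ -9.2857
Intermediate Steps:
(-5*(-2))*(-1 + 1/14) = 10*(-1 + 1/14) = 10*(-13/14) = -65/7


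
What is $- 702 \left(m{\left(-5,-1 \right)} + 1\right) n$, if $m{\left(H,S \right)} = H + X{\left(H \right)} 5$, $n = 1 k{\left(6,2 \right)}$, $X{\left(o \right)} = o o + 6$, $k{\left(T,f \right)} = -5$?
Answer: $530010$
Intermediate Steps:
$X{\left(o \right)} = 6 + o^{2}$ ($X{\left(o \right)} = o^{2} + 6 = 6 + o^{2}$)
$n = -5$ ($n = 1 \left(-5\right) = -5$)
$m{\left(H,S \right)} = 30 + H + 5 H^{2}$ ($m{\left(H,S \right)} = H + \left(6 + H^{2}\right) 5 = H + \left(30 + 5 H^{2}\right) = 30 + H + 5 H^{2}$)
$- 702 \left(m{\left(-5,-1 \right)} + 1\right) n = - 702 \left(\left(30 - 5 + 5 \left(-5\right)^{2}\right) + 1\right) \left(-5\right) = - 702 \left(\left(30 - 5 + 5 \cdot 25\right) + 1\right) \left(-5\right) = - 702 \left(\left(30 - 5 + 125\right) + 1\right) \left(-5\right) = - 702 \left(150 + 1\right) \left(-5\right) = - 702 \cdot 151 \left(-5\right) = \left(-702\right) \left(-755\right) = 530010$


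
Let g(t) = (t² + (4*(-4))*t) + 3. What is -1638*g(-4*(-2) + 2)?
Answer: 93366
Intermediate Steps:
g(t) = 3 + t² - 16*t (g(t) = (t² - 16*t) + 3 = 3 + t² - 16*t)
-1638*g(-4*(-2) + 2) = -1638*(3 + (-4*(-2) + 2)² - 16*(-4*(-2) + 2)) = -1638*(3 + (8 + 2)² - 16*(8 + 2)) = -1638*(3 + 10² - 16*10) = -1638*(3 + 100 - 160) = -1638*(-57) = 93366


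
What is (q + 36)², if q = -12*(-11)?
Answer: 28224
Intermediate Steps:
q = 132
(q + 36)² = (132 + 36)² = 168² = 28224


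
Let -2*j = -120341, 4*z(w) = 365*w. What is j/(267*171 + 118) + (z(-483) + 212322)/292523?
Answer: 101211275261/53560961300 ≈ 1.8896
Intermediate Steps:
z(w) = 365*w/4 (z(w) = (365*w)/4 = 365*w/4)
j = 120341/2 (j = -½*(-120341) = 120341/2 ≈ 60171.)
j/(267*171 + 118) + (z(-483) + 212322)/292523 = 120341/(2*(267*171 + 118)) + ((365/4)*(-483) + 212322)/292523 = 120341/(2*(45657 + 118)) + (-176295/4 + 212322)*(1/292523) = (120341/2)/45775 + (672993/4)*(1/292523) = (120341/2)*(1/45775) + 672993/1170092 = 120341/91550 + 672993/1170092 = 101211275261/53560961300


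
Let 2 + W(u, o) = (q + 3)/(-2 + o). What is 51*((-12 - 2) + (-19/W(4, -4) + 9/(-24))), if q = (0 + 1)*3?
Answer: -3281/8 ≈ -410.13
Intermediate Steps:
q = 3 (q = 1*3 = 3)
W(u, o) = -2 + 6/(-2 + o) (W(u, o) = -2 + (3 + 3)/(-2 + o) = -2 + 6/(-2 + o))
51*((-12 - 2) + (-19/W(4, -4) + 9/(-24))) = 51*((-12 - 2) + (-19*(-2 - 4)/(2*(5 - 1*(-4))) + 9/(-24))) = 51*(-14 + (-19*(-3/(5 + 4)) + 9*(-1/24))) = 51*(-14 + (-19/(2*(-⅙)*9) - 3/8)) = 51*(-14 + (-19/(-3) - 3/8)) = 51*(-14 + (-19*(-⅓) - 3/8)) = 51*(-14 + (19/3 - 3/8)) = 51*(-14 + 143/24) = 51*(-193/24) = -3281/8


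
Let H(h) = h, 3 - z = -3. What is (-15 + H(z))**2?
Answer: 81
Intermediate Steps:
z = 6 (z = 3 - 1*(-3) = 3 + 3 = 6)
(-15 + H(z))**2 = (-15 + 6)**2 = (-9)**2 = 81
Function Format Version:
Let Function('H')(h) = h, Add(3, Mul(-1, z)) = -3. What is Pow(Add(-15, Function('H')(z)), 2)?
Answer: 81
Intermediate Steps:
z = 6 (z = Add(3, Mul(-1, -3)) = Add(3, 3) = 6)
Pow(Add(-15, Function('H')(z)), 2) = Pow(Add(-15, 6), 2) = Pow(-9, 2) = 81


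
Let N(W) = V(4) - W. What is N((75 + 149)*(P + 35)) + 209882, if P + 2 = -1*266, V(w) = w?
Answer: 262078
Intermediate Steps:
P = -268 (P = -2 - 1*266 = -2 - 266 = -268)
N(W) = 4 - W
N((75 + 149)*(P + 35)) + 209882 = (4 - (75 + 149)*(-268 + 35)) + 209882 = (4 - 224*(-233)) + 209882 = (4 - 1*(-52192)) + 209882 = (4 + 52192) + 209882 = 52196 + 209882 = 262078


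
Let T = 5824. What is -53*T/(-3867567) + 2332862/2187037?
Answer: 9697577171618/8458512128979 ≈ 1.1465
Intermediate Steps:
-53*T/(-3867567) + 2332862/2187037 = -53*5824/(-3867567) + 2332862/2187037 = -308672*(-1/3867567) + 2332862*(1/2187037) = 308672/3867567 + 2332862/2187037 = 9697577171618/8458512128979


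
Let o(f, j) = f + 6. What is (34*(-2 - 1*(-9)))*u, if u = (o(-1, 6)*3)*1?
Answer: 3570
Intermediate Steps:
o(f, j) = 6 + f
u = 15 (u = ((6 - 1)*3)*1 = (5*3)*1 = 15*1 = 15)
(34*(-2 - 1*(-9)))*u = (34*(-2 - 1*(-9)))*15 = (34*(-2 + 9))*15 = (34*7)*15 = 238*15 = 3570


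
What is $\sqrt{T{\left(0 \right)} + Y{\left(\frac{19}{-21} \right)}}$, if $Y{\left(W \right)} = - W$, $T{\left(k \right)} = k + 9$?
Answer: $\frac{4 \sqrt{273}}{21} \approx 3.1472$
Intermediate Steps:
$T{\left(k \right)} = 9 + k$
$\sqrt{T{\left(0 \right)} + Y{\left(\frac{19}{-21} \right)}} = \sqrt{\left(9 + 0\right) - \frac{19}{-21}} = \sqrt{9 - 19 \left(- \frac{1}{21}\right)} = \sqrt{9 - - \frac{19}{21}} = \sqrt{9 + \frac{19}{21}} = \sqrt{\frac{208}{21}} = \frac{4 \sqrt{273}}{21}$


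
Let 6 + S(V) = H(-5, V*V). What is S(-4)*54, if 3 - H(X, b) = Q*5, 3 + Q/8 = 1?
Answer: 4158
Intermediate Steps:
Q = -16 (Q = -24 + 8*1 = -24 + 8 = -16)
H(X, b) = 83 (H(X, b) = 3 - (-16)*5 = 3 - 1*(-80) = 3 + 80 = 83)
S(V) = 77 (S(V) = -6 + 83 = 77)
S(-4)*54 = 77*54 = 4158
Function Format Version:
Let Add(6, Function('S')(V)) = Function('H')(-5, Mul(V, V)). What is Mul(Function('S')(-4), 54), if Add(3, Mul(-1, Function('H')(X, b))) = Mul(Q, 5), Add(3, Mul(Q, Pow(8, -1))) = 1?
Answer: 4158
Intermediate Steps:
Q = -16 (Q = Add(-24, Mul(8, 1)) = Add(-24, 8) = -16)
Function('H')(X, b) = 83 (Function('H')(X, b) = Add(3, Mul(-1, Mul(-16, 5))) = Add(3, Mul(-1, -80)) = Add(3, 80) = 83)
Function('S')(V) = 77 (Function('S')(V) = Add(-6, 83) = 77)
Mul(Function('S')(-4), 54) = Mul(77, 54) = 4158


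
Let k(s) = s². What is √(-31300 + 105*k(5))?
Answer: 5*I*√1147 ≈ 169.34*I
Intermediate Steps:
√(-31300 + 105*k(5)) = √(-31300 + 105*5²) = √(-31300 + 105*25) = √(-31300 + 2625) = √(-28675) = 5*I*√1147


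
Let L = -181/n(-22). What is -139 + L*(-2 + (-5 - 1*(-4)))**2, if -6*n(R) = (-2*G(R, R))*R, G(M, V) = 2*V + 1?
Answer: -136381/946 ≈ -144.17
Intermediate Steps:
G(M, V) = 1 + 2*V
n(R) = -R*(-2 - 4*R)/6 (n(R) = -(-2*(1 + 2*R))*R/6 = -(-2 - 4*R)*R/6 = -R*(-2 - 4*R)/6)
L = -543/946 (L = -181*(-3/(22*(1 + 2*(-22)))) = -181*(-3/(22*(1 - 44))) = -181/((1/3)*(-22)*(-43)) = -181/946/3 = -181*3/946 = -543/946 ≈ -0.57400)
-139 + L*(-2 + (-5 - 1*(-4)))**2 = -139 - 543*(-2 + (-5 - 1*(-4)))**2/946 = -139 - 543*(-2 + (-5 + 4))**2/946 = -139 - 543*(-2 - 1)**2/946 = -139 - 543/946*(-3)**2 = -139 - 543/946*9 = -139 - 4887/946 = -136381/946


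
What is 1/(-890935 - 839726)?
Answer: -1/1730661 ≈ -5.7781e-7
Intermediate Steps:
1/(-890935 - 839726) = 1/(-1730661) = -1/1730661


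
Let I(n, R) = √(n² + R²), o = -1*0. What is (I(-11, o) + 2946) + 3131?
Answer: 6088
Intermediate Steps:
o = 0
I(n, R) = √(R² + n²)
(I(-11, o) + 2946) + 3131 = (√(0² + (-11)²) + 2946) + 3131 = (√(0 + 121) + 2946) + 3131 = (√121 + 2946) + 3131 = (11 + 2946) + 3131 = 2957 + 3131 = 6088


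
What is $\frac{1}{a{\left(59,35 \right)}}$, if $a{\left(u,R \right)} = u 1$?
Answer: $\frac{1}{59} \approx 0.016949$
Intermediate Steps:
$a{\left(u,R \right)} = u$
$\frac{1}{a{\left(59,35 \right)}} = \frac{1}{59}$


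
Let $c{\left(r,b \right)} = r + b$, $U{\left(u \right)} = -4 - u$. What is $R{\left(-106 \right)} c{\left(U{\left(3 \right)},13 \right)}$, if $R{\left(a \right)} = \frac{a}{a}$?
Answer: $6$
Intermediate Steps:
$R{\left(a \right)} = 1$
$c{\left(r,b \right)} = b + r$
$R{\left(-106 \right)} c{\left(U{\left(3 \right)},13 \right)} = 1 \left(13 - 7\right) = 1 \cdot 6 = 6$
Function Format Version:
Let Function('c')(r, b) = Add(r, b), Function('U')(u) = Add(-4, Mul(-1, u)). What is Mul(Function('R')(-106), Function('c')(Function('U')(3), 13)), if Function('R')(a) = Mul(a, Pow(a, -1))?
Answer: 6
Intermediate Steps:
Function('R')(a) = 1
Function('c')(r, b) = Add(b, r)
Mul(Function('R')(-106), Function('c')(Function('U')(3), 13)) = Mul(1, Add(13, Add(-4, Mul(-1, 3)))) = Mul(1, Add(13, Add(-4, -3))) = Mul(1, Add(13, -7)) = Mul(1, 6) = 6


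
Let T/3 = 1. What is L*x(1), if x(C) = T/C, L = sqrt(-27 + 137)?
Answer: 3*sqrt(110) ≈ 31.464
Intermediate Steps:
T = 3 (T = 3*1 = 3)
L = sqrt(110) ≈ 10.488
x(C) = 3/C
L*x(1) = sqrt(110)*(3/1) = sqrt(110)*(3*1) = sqrt(110)*3 = 3*sqrt(110)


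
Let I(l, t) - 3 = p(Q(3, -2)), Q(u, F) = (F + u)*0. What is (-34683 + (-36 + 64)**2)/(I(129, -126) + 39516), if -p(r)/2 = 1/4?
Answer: -67798/79037 ≈ -0.85780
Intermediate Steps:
Q(u, F) = 0
p(r) = -1/2 (p(r) = -2/4 = -2*1/4 = -1/2)
I(l, t) = 5/2 (I(l, t) = 3 - 1/2 = 5/2)
(-34683 + (-36 + 64)**2)/(I(129, -126) + 39516) = (-34683 + (-36 + 64)**2)/(5/2 + 39516) = (-34683 + 28**2)/(79037/2) = (-34683 + 784)*(2/79037) = -33899*2/79037 = -67798/79037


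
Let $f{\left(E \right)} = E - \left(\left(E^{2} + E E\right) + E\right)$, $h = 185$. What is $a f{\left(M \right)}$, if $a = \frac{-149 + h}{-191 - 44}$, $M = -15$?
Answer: $\frac{3240}{47} \approx 68.936$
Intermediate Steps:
$a = - \frac{36}{235}$ ($a = \frac{-149 + 185}{-191 - 44} = \frac{36}{-235} = 36 \left(- \frac{1}{235}\right) = - \frac{36}{235} \approx -0.15319$)
$f{\left(E \right)} = - 2 E^{2}$ ($f{\left(E \right)} = E - \left(\left(E^{2} + E^{2}\right) + E\right) = E - \left(2 E^{2} + E\right) = E - \left(E + 2 E^{2}\right) = - 2 E^{2}$)
$a f{\left(M \right)} = - \frac{36 \left(- 2 \left(-15\right)^{2}\right)}{235} = - \frac{36 \left(\left(-2\right) 225\right)}{235} = \left(- \frac{36}{235}\right) \left(-450\right) = \frac{3240}{47}$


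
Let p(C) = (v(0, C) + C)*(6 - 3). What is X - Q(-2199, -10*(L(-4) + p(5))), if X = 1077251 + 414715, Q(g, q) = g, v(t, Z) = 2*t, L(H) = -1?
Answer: 1494165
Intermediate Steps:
p(C) = 3*C (p(C) = (2*0 + C)*(6 - 3) = (0 + C)*3 = C*3 = 3*C)
X = 1491966
X - Q(-2199, -10*(L(-4) + p(5))) = 1491966 - 1*(-2199) = 1491966 + 2199 = 1494165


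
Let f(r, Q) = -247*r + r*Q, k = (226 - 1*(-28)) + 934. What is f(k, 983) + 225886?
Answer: 1100254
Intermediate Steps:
k = 1188 (k = (226 + 28) + 934 = 254 + 934 = 1188)
f(r, Q) = -247*r + Q*r
f(k, 983) + 225886 = 1188*(-247 + 983) + 225886 = 1188*736 + 225886 = 874368 + 225886 = 1100254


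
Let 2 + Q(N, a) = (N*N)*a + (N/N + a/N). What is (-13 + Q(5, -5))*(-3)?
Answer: 420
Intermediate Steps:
Q(N, a) = -1 + a/N + a*N**2 (Q(N, a) = -2 + ((N*N)*a + (N/N + a/N)) = -2 + (N**2*a + (1 + a/N)) = -2 + (a*N**2 + (1 + a/N)) = -2 + (1 + a/N + a*N**2) = -1 + a/N + a*N**2)
(-13 + Q(5, -5))*(-3) = (-13 + (-5 - 1*5 - 5*5**3)/5)*(-3) = (-13 + (-5 - 5 - 5*125)/5)*(-3) = (-13 + (-5 - 5 - 625)/5)*(-3) = (-13 + (1/5)*(-635))*(-3) = (-13 - 127)*(-3) = -140*(-3) = 420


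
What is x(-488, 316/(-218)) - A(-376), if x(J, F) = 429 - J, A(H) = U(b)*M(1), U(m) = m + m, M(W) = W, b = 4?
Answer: 909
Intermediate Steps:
U(m) = 2*m
A(H) = 8 (A(H) = (2*4)*1 = 8*1 = 8)
x(-488, 316/(-218)) - A(-376) = (429 - 1*(-488)) - 1*8 = (429 + 488) - 8 = 917 - 8 = 909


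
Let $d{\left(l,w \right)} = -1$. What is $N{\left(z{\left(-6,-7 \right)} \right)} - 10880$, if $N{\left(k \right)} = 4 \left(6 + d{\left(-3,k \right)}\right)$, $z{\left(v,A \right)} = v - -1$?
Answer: $-10860$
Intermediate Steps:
$z{\left(v,A \right)} = 1 + v$ ($z{\left(v,A \right)} = v + 1 = 1 + v$)
$N{\left(k \right)} = 20$ ($N{\left(k \right)} = 4 \left(6 - 1\right) = 4 \cdot 5 = 20$)
$N{\left(z{\left(-6,-7 \right)} \right)} - 10880 = 20 - 10880 = -10860$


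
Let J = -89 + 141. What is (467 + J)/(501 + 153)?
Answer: 173/218 ≈ 0.79358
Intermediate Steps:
J = 52
(467 + J)/(501 + 153) = (467 + 52)/(501 + 153) = 519/654 = 519*(1/654) = 173/218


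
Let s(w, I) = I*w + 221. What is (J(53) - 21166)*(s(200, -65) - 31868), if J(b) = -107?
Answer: 949775631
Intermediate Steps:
s(w, I) = 221 + I*w
(J(53) - 21166)*(s(200, -65) - 31868) = (-107 - 21166)*((221 - 65*200) - 31868) = -21273*((221 - 13000) - 31868) = -21273*(-12779 - 31868) = -21273*(-44647) = 949775631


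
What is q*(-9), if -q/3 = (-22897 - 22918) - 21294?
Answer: -1811943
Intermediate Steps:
q = 201327 (q = -3*((-22897 - 22918) - 21294) = -3*(-45815 - 21294) = -3*(-67109) = 201327)
q*(-9) = 201327*(-9) = -1811943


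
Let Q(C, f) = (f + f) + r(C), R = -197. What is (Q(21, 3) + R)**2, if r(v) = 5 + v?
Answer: 27225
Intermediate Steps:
Q(C, f) = 5 + C + 2*f (Q(C, f) = (f + f) + (5 + C) = 2*f + (5 + C) = 5 + C + 2*f)
(Q(21, 3) + R)**2 = ((5 + 21 + 2*3) - 197)**2 = ((5 + 21 + 6) - 197)**2 = (32 - 197)**2 = (-165)**2 = 27225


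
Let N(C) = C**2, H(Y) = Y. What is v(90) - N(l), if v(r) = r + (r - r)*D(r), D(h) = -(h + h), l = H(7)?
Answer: 41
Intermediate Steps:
l = 7
D(h) = -2*h
v(r) = r (v(r) = r + (r - r)*(-2*r) = r + 0*(-2*r) = r + 0 = r)
v(90) - N(l) = 90 - 1*7**2 = 90 - 1*49 = 90 - 49 = 41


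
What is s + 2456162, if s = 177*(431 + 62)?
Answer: 2543423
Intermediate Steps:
s = 87261 (s = 177*493 = 87261)
s + 2456162 = 87261 + 2456162 = 2543423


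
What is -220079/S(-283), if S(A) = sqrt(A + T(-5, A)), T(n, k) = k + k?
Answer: 220079*I*sqrt(849)/849 ≈ 7553.1*I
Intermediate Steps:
T(n, k) = 2*k
S(A) = sqrt(3)*sqrt(A) (S(A) = sqrt(A + 2*A) = sqrt(3*A) = sqrt(3)*sqrt(A))
-220079/S(-283) = -220079*(-I*sqrt(849)/849) = -(-220079)*I*sqrt(849)/849 = 220079*I*sqrt(849)/849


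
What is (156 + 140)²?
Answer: 87616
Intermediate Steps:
(156 + 140)² = 296² = 87616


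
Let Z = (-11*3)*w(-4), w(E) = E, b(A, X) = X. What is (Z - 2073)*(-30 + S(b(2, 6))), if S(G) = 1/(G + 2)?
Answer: 463899/8 ≈ 57987.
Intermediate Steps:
S(G) = 1/(2 + G)
Z = 132 (Z = -11*3*(-4) = -33*(-4) = 132)
(Z - 2073)*(-30 + S(b(2, 6))) = (132 - 2073)*(-30 + 1/(2 + 6)) = -1941*(-30 + 1/8) = -1941*(-30 + ⅛) = -1941*(-239/8) = 463899/8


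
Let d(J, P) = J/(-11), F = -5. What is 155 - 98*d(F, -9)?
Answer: 1215/11 ≈ 110.45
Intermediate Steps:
d(J, P) = -J/11 (d(J, P) = J*(-1/11) = -J/11)
155 - 98*d(F, -9) = 155 - (-98)*(-5)/11 = 155 - 98*5/11 = 155 - 490/11 = 1215/11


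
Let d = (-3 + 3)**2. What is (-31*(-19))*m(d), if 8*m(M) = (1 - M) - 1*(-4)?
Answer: 2945/8 ≈ 368.13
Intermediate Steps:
d = 0 (d = 0**2 = 0)
m(M) = 5/8 - M/8 (m(M) = ((1 - M) - 1*(-4))/8 = ((1 - M) + 4)/8 = (5 - M)/8 = 5/8 - M/8)
(-31*(-19))*m(d) = (-31*(-19))*(5/8 - 1/8*0) = 589*(5/8 + 0) = 589*(5/8) = 2945/8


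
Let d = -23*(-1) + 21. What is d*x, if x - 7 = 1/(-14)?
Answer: 2134/7 ≈ 304.86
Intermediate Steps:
x = 97/14 (x = 7 + 1/(-14) = 7 - 1/14 = 97/14 ≈ 6.9286)
d = 44 (d = 23 + 21 = 44)
d*x = 44*(97/14) = 2134/7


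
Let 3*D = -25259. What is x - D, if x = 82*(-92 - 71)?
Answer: -14839/3 ≈ -4946.3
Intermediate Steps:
x = -13366 (x = 82*(-163) = -13366)
D = -25259/3 (D = (⅓)*(-25259) = -25259/3 ≈ -8419.7)
x - D = -13366 - 1*(-25259/3) = -13366 + 25259/3 = -14839/3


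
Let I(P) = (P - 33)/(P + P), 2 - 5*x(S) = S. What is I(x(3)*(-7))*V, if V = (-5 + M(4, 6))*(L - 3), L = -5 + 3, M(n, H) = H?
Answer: 395/7 ≈ 56.429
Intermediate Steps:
x(S) = ⅖ - S/5
I(P) = (-33 + P)/(2*P) (I(P) = (-33 + P)/((2*P)) = (-33 + P)*(1/(2*P)) = (-33 + P)/(2*P))
L = -2
V = -5 (V = (-5 + 6)*(-2 - 3) = 1*(-5) = -5)
I(x(3)*(-7))*V = ((-33 + (⅖ - ⅕*3)*(-7))/(2*(((⅖ - ⅕*3)*(-7)))))*(-5) = ((-33 + (⅖ - ⅗)*(-7))/(2*(((⅖ - ⅗)*(-7)))))*(-5) = ((-33 - ⅕*(-7))/(2*((-⅕*(-7)))))*(-5) = ((-33 + 7/5)/(2*(7/5)))*(-5) = ((½)*(5/7)*(-158/5))*(-5) = -79/7*(-5) = 395/7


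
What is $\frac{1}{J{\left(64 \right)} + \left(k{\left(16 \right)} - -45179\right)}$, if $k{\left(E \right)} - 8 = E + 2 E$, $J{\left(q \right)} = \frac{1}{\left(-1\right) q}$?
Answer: $\frac{64}{2895039} \approx 2.2107 \cdot 10^{-5}$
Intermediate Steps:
$J{\left(q \right)} = - \frac{1}{q}$
$k{\left(E \right)} = 8 + 3 E$ ($k{\left(E \right)} = 8 + \left(E + 2 E\right) = 8 + 3 E$)
$\frac{1}{J{\left(64 \right)} + \left(k{\left(16 \right)} - -45179\right)} = \frac{1}{- \frac{1}{64} + \left(\left(8 + 3 \cdot 16\right) - -45179\right)} = \frac{1}{\left(-1\right) \frac{1}{64} + \left(\left(8 + 48\right) + 45179\right)} = \frac{1}{- \frac{1}{64} + \left(56 + 45179\right)} = \frac{1}{- \frac{1}{64} + 45235} = \frac{1}{\frac{2895039}{64}} = \frac{64}{2895039}$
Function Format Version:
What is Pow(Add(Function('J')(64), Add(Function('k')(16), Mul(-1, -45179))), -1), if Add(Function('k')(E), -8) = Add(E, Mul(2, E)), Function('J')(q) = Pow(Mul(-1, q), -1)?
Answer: Rational(64, 2895039) ≈ 2.2107e-5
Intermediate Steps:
Function('J')(q) = Mul(-1, Pow(q, -1))
Function('k')(E) = Add(8, Mul(3, E)) (Function('k')(E) = Add(8, Add(E, Mul(2, E))) = Add(8, Mul(3, E)))
Pow(Add(Function('J')(64), Add(Function('k')(16), Mul(-1, -45179))), -1) = Pow(Add(Mul(-1, Pow(64, -1)), Add(Add(8, Mul(3, 16)), Mul(-1, -45179))), -1) = Pow(Add(Mul(-1, Rational(1, 64)), Add(Add(8, 48), 45179)), -1) = Pow(Add(Rational(-1, 64), Add(56, 45179)), -1) = Pow(Add(Rational(-1, 64), 45235), -1) = Pow(Rational(2895039, 64), -1) = Rational(64, 2895039)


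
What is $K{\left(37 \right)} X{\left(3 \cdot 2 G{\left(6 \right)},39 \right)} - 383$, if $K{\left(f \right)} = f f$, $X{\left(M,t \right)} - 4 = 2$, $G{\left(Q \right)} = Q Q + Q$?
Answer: $7831$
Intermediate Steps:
$G{\left(Q \right)} = Q + Q^{2}$ ($G{\left(Q \right)} = Q^{2} + Q = Q + Q^{2}$)
$X{\left(M,t \right)} = 6$ ($X{\left(M,t \right)} = 4 + 2 = 6$)
$K{\left(f \right)} = f^{2}$
$K{\left(37 \right)} X{\left(3 \cdot 2 G{\left(6 \right)},39 \right)} - 383 = 37^{2} \cdot 6 - 383 = 1369 \cdot 6 - 383 = 8214 - 383 = 7831$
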